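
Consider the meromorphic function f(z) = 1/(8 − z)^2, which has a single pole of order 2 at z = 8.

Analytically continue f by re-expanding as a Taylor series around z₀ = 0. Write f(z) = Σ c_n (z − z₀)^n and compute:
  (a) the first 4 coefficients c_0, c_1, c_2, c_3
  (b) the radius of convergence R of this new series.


Let w = z − z₀, so z = z₀ + w.
Then 8 − z = 8 − (z₀ + w) = (8 − z₀) − w = 8 − w.
f(z) = 1/(8 − w)^2 = (1/(8)^2) · (1 − w/(8))^{−2}.
By the binomial series (1−u)^{−2} = Σ_{n≥0} C(n+1, 1) u^n for |u|<1, with u = w/(8):
  c_n = C(n+1, 1) / (8)^(n+2).
  c_0 = 1/(8)^2 = 1/64.
  c_1 = 2/(8)^3 = 1/256.
  c_2 = 3/(8)^4 = 3/4096.
  c_3 = 4/(8)^5 = 1/8192.
The series is valid for |w/d| < 1, i.e. |z − z₀| < |d|.
Radius of convergence: R = |8 − z₀| = |8| = 8 (distance from z₀ to the singularity z = 8).

c_0 = 1/64, c_1 = 1/256, c_2 = 3/4096, c_3 = 1/8192; R = 8.


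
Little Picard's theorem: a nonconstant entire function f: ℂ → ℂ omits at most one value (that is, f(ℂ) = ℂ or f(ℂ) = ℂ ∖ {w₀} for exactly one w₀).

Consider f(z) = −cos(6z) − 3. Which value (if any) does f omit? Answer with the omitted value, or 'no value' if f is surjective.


Little Picard bounds the complement of f(ℂ) to at most one point.
cos is entire and surjective onto ℂ: for every w ∈ ℂ, cos(ζ) = w has a solution ζ ∈ ℂ (e.g., via the complex inverse arccos). With ζ = 6z this gives z = ζ/(6). Then -1·cos(6z) takes every value in -1·ℂ = ℂ, and adding -3 is a bijection of ℂ. So f is surjective and omits no value. (Note: only on the real line is cos bounded by [−1, 1].)

Omitted value: no value.


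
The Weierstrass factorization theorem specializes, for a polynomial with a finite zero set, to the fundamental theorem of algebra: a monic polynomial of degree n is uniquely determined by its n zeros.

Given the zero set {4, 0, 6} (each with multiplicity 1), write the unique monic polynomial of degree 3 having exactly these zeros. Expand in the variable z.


The polynomial is p(z) = ∏_{α ∈ S} (z − α), where S = {4, 0, 6}.
Expanding the product yields: p(z) = z^3 -10·z^2 + 24·z.
The resulting polynomial has degree 3 and real coefficients as required.

p(z) = z^3 -10·z^2 + 24·z.


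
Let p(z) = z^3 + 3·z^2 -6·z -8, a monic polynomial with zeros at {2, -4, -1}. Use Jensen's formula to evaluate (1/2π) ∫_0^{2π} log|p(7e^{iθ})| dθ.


Zeros: -4, -1, 2; r = 7.
Inside |z| < r: -4, -1, 2. Outside (|z| ≥ r): ∅.
p(0) = -8, so log|p(0)| = log(8) = 2.0794.
Apply Jensen: I(r) = log|p(0)| + Σ_k log(r/|z_k|), summed over zeros inside |z| < r.
  log(r/|z_k|) for z_k = 2: log(7/2) = 1.2528
  log(r/|z_k|) for z_k = -4: log(7/4) = 0.5596
  log(r/|z_k|) for z_k = -1: log(7/1) = 1.9459
Sum over inside zeros: 3.7583.
I(r) = log|p(0)| + (inside sum) = 2.0794 + 3.7583 = 5.8377.
Closed form (all zeros inside, monic): I(r) = n·log(r) = 3·log(7) = 5.8377. ✓

I(r) ≈ 5.8377.


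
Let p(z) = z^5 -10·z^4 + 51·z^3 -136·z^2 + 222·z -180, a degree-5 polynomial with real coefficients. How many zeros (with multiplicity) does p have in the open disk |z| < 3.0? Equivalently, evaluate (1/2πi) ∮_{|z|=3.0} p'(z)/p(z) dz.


The zeros of p are: (1 + 2i), (1 - 2i), 2, (3 + 3i), (3 - 3i).
Their magnitudes are: 2.236, 2.236, 2, 4.243, 4.243.
Zeros with |z| < R = 3.0: (1 + 2i), (1 - 2i), 2.
Count = 3.
By the argument principle, (1/2πi) ∮_{|z|=R} p'(z)/p(z) dz equals exactly this count.

Number of zeros inside |z| < 3.0: 3.


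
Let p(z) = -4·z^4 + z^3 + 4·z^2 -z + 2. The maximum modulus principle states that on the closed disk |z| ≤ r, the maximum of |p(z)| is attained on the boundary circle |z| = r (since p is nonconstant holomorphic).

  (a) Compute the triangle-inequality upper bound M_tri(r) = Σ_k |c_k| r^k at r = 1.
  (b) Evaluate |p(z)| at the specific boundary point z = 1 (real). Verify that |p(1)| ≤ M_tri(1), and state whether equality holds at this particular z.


Coefficients: c_0 = 2, c_1 = -1, c_2 = 4, c_3 = 1, c_4 = -4. Radius r = 1.
Part (a). Triangle bound: M_tri(r) = Σ_k |c_k| r^k
  = |2|·1^0 + |-1|·1^1 + |4|·1^2 + |1|·1^3 + |-4|·1^4
  = 2 + 1 + 4 + 1 + 4 = 12.
This bounds M(r) := max_{|z|=r} |p(z)| from above; equality holds iff all terms c_k z^k can be made to align in phase at a single z on |z|=r.
Part (b). At z = 1 (real, on the circle |z| = r):
  p(1) = (2)·1^0 + (-1)·1^1 + (4)·1^2 + (1)·1^3 + (-4)·1^4 = 2.
  |p(1)| = 2.
Check: |p(1)| = 2 ≤ 12 = M_tri(1). ✓ Equality does not hold at z = 1 (the coefficients have mixed signs, so the terms do not all align in phase there).

M_tri(1) = 12; |p(1)| = 2; equality at z=1: no.


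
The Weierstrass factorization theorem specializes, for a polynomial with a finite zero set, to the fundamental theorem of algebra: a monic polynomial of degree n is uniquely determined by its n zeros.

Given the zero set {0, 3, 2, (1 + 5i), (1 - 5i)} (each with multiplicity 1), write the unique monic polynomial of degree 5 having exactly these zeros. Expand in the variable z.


The polynomial is p(z) = ∏_{α ∈ S} (z − α), where S = {0, 3, 2, (1 + 5i), (1 - 5i)}.
Expanding the product yields: p(z) = z^5 -7·z^4 + 42·z^3 -142·z^2 + 156·z.
Note conjugate pairs combine to real quadratics: (z − (1+5i))(z − (1−5i)) = z² − 2z + 26.
The resulting polynomial has degree 5 and real coefficients as required.

p(z) = z^5 -7·z^4 + 42·z^3 -142·z^2 + 156·z.


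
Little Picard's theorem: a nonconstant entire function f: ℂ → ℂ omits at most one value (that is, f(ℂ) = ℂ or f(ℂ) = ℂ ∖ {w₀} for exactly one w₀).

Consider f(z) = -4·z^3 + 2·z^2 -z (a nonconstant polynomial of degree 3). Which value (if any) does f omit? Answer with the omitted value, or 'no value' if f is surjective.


Little Picard bounds the complement of f(ℂ) to at most one point.
For every w ∈ ℂ, the equation p(z) − w = 0 is a nonconstant polynomial in z and hence has at least one root by the fundamental theorem of algebra. So p is surjective onto ℂ, omitting no value.

Omitted value: no value.


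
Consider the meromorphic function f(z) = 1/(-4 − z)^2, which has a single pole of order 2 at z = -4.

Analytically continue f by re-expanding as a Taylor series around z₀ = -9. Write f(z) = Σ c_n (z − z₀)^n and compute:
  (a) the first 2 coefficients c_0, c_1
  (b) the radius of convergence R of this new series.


Let w = z − z₀, so z = z₀ + w.
Then -4 − z = -4 − (z₀ + w) = (-4 − z₀) − w = 5 − w.
f(z) = 1/(5 − w)^2 = (1/(5)^2) · (1 − w/(5))^{−2}.
By the binomial series (1−u)^{−2} = Σ_{n≥0} C(n+1, 1) u^n for |u|<1, with u = w/(5):
  c_n = C(n+1, 1) / (5)^(n+2).
  c_0 = 1/(5)^2 = 1/25.
  c_1 = 2/(5)^3 = 2/125.
The series is valid for |w/d| < 1, i.e. |z − z₀| < |d|.
Radius of convergence: R = |-4 − z₀| = |5| = 5 (distance from z₀ to the singularity z = -4).

c_0 = 1/25, c_1 = 2/125; R = 5.


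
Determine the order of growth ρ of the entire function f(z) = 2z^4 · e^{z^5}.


M(r) = max_{|z|=r} |2|·|z|^4·|e^{z^5}| = 2·r^4 · e^{1r^5} (the factors attain their maxima compatibly on |z|=r). Then log M(r) = log 2 + 4·log r + 1r^5, dominated by the last term, so log log M(r) ~ 5·log r. The polynomial factor 2z^4 contributes only a log r term and does not affect the order. ρ = 5.
Therefore ρ = 5.

Order ρ = 5.


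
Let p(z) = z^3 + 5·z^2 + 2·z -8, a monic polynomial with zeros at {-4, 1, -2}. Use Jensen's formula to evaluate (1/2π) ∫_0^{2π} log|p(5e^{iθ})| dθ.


Zeros: -4, -2, 1; r = 5.
Inside |z| < r: -4, -2, 1. Outside (|z| ≥ r): ∅.
p(0) = -8, so log|p(0)| = log(8) = 2.0794.
Apply Jensen: I(r) = log|p(0)| + Σ_k log(r/|z_k|), summed over zeros inside |z| < r.
  log(r/|z_k|) for z_k = -4: log(5/4) = 0.2231
  log(r/|z_k|) for z_k = 1: log(5/1) = 1.6094
  log(r/|z_k|) for z_k = -2: log(5/2) = 0.9163
Sum over inside zeros: 2.7489.
I(r) = log|p(0)| + (inside sum) = 2.0794 + 2.7489 = 4.8283.
Closed form (all zeros inside, monic): I(r) = n·log(r) = 3·log(5) = 4.8283. ✓

I(r) ≈ 4.8283.


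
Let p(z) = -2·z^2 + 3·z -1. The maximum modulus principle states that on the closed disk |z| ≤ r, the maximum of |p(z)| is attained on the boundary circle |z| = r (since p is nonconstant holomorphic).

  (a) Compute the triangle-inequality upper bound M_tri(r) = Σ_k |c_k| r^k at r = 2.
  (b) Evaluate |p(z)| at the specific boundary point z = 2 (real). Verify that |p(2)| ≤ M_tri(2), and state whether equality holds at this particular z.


Coefficients: c_0 = -1, c_1 = 3, c_2 = -2. Radius r = 2.
Part (a). Triangle bound: M_tri(r) = Σ_k |c_k| r^k
  = |-1|·2^0 + |3|·2^1 + |-2|·2^2
  = 1 + 6 + 8 = 15.
This bounds M(r) := max_{|z|=r} |p(z)| from above; equality holds iff all terms c_k z^k can be made to align in phase at a single z on |z|=r.
Part (b). At z = 2 (real, on the circle |z| = r):
  p(2) = (-1)·2^0 + (3)·2^1 + (-2)·2^2 = -3.
  |p(2)| = 3.
Check: |p(2)| = 3 ≤ 15 = M_tri(2). ✓ Equality does not hold at z = 2 (the coefficients have mixed signs, so the terms do not all align in phase there).

M_tri(2) = 15; |p(2)| = 3; equality at z=2: no.


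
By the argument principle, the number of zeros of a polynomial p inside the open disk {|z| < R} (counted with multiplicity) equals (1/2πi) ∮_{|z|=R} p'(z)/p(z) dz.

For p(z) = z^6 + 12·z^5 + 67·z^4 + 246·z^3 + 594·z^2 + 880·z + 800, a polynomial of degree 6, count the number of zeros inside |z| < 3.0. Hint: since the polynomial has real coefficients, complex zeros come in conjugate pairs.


The zeros of p are: -4, (-1 + 3i), (-1 - 3i), (-1 + 2i), (-1 - 2i), -4.
Their magnitudes are: 4, 3.162, 3.162, 2.236, 2.236, 4.
Zeros with |z| < R = 3.0: (-1 + 2i), (-1 - 2i).
Count = 2.
By the argument principle, (1/2πi) ∮_{|z|=R} p'(z)/p(z) dz equals exactly this count.

Number of zeros inside |z| < 3.0: 2.


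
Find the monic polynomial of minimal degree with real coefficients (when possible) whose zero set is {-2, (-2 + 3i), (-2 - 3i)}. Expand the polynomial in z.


The polynomial is p(z) = ∏_{α ∈ S} (z − α), where S = {-2, (-2 + 3i), (-2 - 3i)}.
Expanding the product yields: p(z) = z^3 + 6·z^2 + 21·z + 26.
Note conjugate pairs combine to real quadratics: (z − (-2+3i))(z − (-2−3i)) = z² + 4z + 13.
The resulting polynomial has degree 3 and real coefficients as required.

p(z) = z^3 + 6·z^2 + 21·z + 26.


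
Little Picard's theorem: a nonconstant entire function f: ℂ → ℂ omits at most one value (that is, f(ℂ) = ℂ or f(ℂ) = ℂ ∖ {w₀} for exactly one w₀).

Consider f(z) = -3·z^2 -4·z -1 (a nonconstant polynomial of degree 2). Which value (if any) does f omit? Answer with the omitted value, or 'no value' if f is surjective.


Little Picard bounds the complement of f(ℂ) to at most one point.
For every w ∈ ℂ, the equation p(z) − w = 0 is a nonconstant polynomial in z and hence has at least one root by the fundamental theorem of algebra. So p is surjective onto ℂ, omitting no value.

Omitted value: no value.


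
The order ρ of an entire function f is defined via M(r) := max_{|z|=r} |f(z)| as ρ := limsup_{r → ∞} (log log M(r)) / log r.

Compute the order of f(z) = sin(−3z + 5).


sin(w) is a linear combination of e^{iw} and e^{−iw} (or e^w, e^{−w} in the hyperbolic case), so |sin(w)| ≤ e^{|w|}. With w = −3z + 5, |w| ≤ 3|z| + 5 = 3r + 5 on |z| = r, giving M(r) ≤ e^{3r + 5}, so ρ ≤ 1. On a suitable ray (z = it for sin/cos; z = t for sinh/cosh, t real → ∞), |sin(−3z + 5)| grows like e^{3|t|}/2, so ρ ≥ 1. Hence ρ = 1.
Therefore ρ = 1.

Order ρ = 1.


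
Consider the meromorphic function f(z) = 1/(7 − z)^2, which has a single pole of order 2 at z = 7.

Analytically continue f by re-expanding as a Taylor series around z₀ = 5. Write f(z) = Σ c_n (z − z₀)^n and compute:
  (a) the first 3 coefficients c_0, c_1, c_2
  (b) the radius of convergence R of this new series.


Let w = z − z₀, so z = z₀ + w.
Then 7 − z = 7 − (z₀ + w) = (7 − z₀) − w = 2 − w.
f(z) = 1/(2 − w)^2 = (1/(2)^2) · (1 − w/(2))^{−2}.
By the binomial series (1−u)^{−2} = Σ_{n≥0} C(n+1, 1) u^n for |u|<1, with u = w/(2):
  c_n = C(n+1, 1) / (2)^(n+2).
  c_0 = 1/(2)^2 = 1/4.
  c_1 = 2/(2)^3 = 1/4.
  c_2 = 3/(2)^4 = 3/16.
The series is valid for |w/d| < 1, i.e. |z − z₀| < |d|.
Radius of convergence: R = |7 − z₀| = |2| = 2 (distance from z₀ to the singularity z = 7).

c_0 = 1/4, c_1 = 1/4, c_2 = 3/16; R = 2.


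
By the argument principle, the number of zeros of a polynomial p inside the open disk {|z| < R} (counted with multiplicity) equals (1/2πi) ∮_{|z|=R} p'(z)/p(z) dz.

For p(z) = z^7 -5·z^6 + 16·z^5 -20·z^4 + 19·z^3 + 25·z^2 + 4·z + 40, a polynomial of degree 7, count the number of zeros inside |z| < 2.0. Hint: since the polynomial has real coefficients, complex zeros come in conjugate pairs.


The zeros of p are: (0 + 1i), (0 - 1i), (1 + 2i), (1 - 2i), -1, (2 + 2i), (2 - 2i).
Their magnitudes are: 1, 1, 2.236, 2.236, 1, 2.828, 2.828.
Zeros with |z| < R = 2.0: (0 + 1i), (0 - 1i), -1.
Count = 3.
By the argument principle, (1/2πi) ∮_{|z|=R} p'(z)/p(z) dz equals exactly this count.

Number of zeros inside |z| < 2.0: 3.


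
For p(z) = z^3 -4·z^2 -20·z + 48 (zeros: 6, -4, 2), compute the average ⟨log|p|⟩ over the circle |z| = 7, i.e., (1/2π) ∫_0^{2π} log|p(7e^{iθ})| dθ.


Zeros: -4, 2, 6; r = 7.
Inside |z| < r: -4, 2, 6. Outside (|z| ≥ r): ∅.
p(0) = 48, so log|p(0)| = log(48) = 3.8712.
Apply Jensen: I(r) = log|p(0)| + Σ_k log(r/|z_k|), summed over zeros inside |z| < r.
  log(r/|z_k|) for z_k = 6: log(7/6) = 0.1542
  log(r/|z_k|) for z_k = -4: log(7/4) = 0.5596
  log(r/|z_k|) for z_k = 2: log(7/2) = 1.2528
Sum over inside zeros: 1.9665.
I(r) = log|p(0)| + (inside sum) = 3.8712 + 1.9665 = 5.8377.
Closed form (all zeros inside, monic): I(r) = n·log(r) = 3·log(7) = 5.8377. ✓

I(r) ≈ 5.8377.


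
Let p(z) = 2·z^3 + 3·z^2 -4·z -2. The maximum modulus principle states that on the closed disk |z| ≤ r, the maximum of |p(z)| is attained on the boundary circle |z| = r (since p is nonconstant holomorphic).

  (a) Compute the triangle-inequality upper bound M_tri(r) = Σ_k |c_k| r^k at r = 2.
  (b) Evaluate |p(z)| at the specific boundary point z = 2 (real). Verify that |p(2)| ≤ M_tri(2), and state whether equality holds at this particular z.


Coefficients: c_0 = -2, c_1 = -4, c_2 = 3, c_3 = 2. Radius r = 2.
Part (a). Triangle bound: M_tri(r) = Σ_k |c_k| r^k
  = |-2|·2^0 + |-4|·2^1 + |3|·2^2 + |2|·2^3
  = 2 + 8 + 12 + 16 = 38.
This bounds M(r) := max_{|z|=r} |p(z)| from above; equality holds iff all terms c_k z^k can be made to align in phase at a single z on |z|=r.
Part (b). At z = 2 (real, on the circle |z| = r):
  p(2) = (-2)·2^0 + (-4)·2^1 + (3)·2^2 + (2)·2^3 = 18.
  |p(2)| = 18.
Check: |p(2)| = 18 ≤ 38 = M_tri(2). ✓ Equality does not hold at z = 2 (the coefficients have mixed signs, so the terms do not all align in phase there).

M_tri(2) = 38; |p(2)| = 18; equality at z=2: no.


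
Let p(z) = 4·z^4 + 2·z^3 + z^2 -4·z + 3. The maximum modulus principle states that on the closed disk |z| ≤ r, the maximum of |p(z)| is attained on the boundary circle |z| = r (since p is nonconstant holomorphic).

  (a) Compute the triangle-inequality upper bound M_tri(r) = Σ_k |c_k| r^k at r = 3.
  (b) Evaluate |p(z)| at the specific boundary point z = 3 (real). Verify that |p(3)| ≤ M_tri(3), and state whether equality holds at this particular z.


Coefficients: c_0 = 3, c_1 = -4, c_2 = 1, c_3 = 2, c_4 = 4. Radius r = 3.
Part (a). Triangle bound: M_tri(r) = Σ_k |c_k| r^k
  = |3|·3^0 + |-4|·3^1 + |1|·3^2 + |2|·3^3 + |4|·3^4
  = 3 + 12 + 9 + 54 + 324 = 402.
This bounds M(r) := max_{|z|=r} |p(z)| from above; equality holds iff all terms c_k z^k can be made to align in phase at a single z on |z|=r.
Part (b). At z = 3 (real, on the circle |z| = r):
  p(3) = (3)·3^0 + (-4)·3^1 + (1)·3^2 + (2)·3^3 + (4)·3^4 = 378.
  |p(3)| = 378.
Check: |p(3)| = 378 ≤ 402 = M_tri(3). ✓ Equality does not hold at z = 3 (the coefficients have mixed signs, so the terms do not all align in phase there).

M_tri(3) = 402; |p(3)| = 378; equality at z=3: no.


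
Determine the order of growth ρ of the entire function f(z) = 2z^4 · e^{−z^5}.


M(r) = max_{|z|=r} |2|·|z|^4·|e^{−z^5}| = 2·r^4 · e^{1r^5} (the factors attain their maxima compatibly on |z|=r). Then log M(r) = log 2 + 4·log r + 1r^5, dominated by the last term, so log log M(r) ~ 5·log r. The polynomial factor 2z^4 contributes only a log r term and does not affect the order. ρ = 5.
Therefore ρ = 5.

Order ρ = 5.


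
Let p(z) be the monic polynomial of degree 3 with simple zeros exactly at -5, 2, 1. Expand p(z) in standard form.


The polynomial is p(z) = ∏_{α ∈ S} (z − α), where S = {-5, 2, 1}.
Expanding the product yields: p(z) = z^3 + 2·z^2 -13·z + 10.
The resulting polynomial has degree 3 and real coefficients as required.

p(z) = z^3 + 2·z^2 -13·z + 10.


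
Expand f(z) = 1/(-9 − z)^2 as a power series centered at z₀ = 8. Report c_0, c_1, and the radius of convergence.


Let w = z − z₀, so z = z₀ + w.
Then -9 − z = -9 − (z₀ + w) = (-9 − z₀) − w = -17 − w.
f(z) = 1/(-17 − w)^2 = (1/(-17)^2) · (1 − w/(-17))^{−2}.
By the binomial series (1−u)^{−2} = Σ_{n≥0} C(n+1, 1) u^n for |u|<1, with u = w/(-17):
  c_n = C(n+1, 1) / (-17)^(n+2).
  c_0 = 1/(-17)^2 = 1/289.
  c_1 = 2/(-17)^3 = -2/4913.
The series is valid for |w/d| < 1, i.e. |z − z₀| < |d|.
Radius of convergence: R = |-9 − z₀| = |-17| = 17 (distance from z₀ to the singularity z = -9).

c_0 = 1/289, c_1 = -2/4913; R = 17.


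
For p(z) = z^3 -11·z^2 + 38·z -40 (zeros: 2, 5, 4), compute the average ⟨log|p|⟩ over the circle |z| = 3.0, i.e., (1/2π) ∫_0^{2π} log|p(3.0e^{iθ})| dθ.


Zeros: 2, 4, 5; r = 3.0.
Inside |z| < r: 2. Outside (|z| ≥ r): 4, 5.
p(0) = -40, so log|p(0)| = log(40) = 3.6889.
Apply Jensen: I(r) = log|p(0)| + Σ_k log(r/|z_k|), summed over zeros inside |z| < r.
  log(r/|z_k|) for z_k = 2: log(3.0/2) = 0.4055
  Outside zeros (4, 5) contribute nothing to the Jensen sum.
Sum over inside zeros: 0.4055.
I(r) = log|p(0)| + (inside sum) = 3.6889 + 0.4055 = 4.0943.
Note: since some zeros are outside |z| ≤ r, the simplified n·log(r) form does NOT apply — only the inside zeros contribute.

I(r) ≈ 4.0943.


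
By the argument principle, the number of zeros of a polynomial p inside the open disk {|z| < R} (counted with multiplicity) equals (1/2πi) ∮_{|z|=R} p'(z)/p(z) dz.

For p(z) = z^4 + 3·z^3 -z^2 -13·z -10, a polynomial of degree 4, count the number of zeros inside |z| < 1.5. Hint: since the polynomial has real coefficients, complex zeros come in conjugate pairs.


The zeros of p are: (-2 + 1i), (-2 - 1i), 2, -1.
Their magnitudes are: 2.236, 2.236, 2, 1.
Zeros with |z| < R = 1.5: -1.
Count = 1.
By the argument principle, (1/2πi) ∮_{|z|=R} p'(z)/p(z) dz equals exactly this count.

Number of zeros inside |z| < 1.5: 1.


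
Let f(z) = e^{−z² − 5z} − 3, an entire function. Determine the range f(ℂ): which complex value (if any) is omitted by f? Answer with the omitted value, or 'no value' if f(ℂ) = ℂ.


Little Picard bounds the complement of f(ℂ) to at most one point.
The exponent g(z) = −z² − 5z is a nonconstant polynomial, hence surjective onto ℂ. So e^{g(z)} takes every value in {e^w : w ∈ ℂ} = ℂ ∖ {0}. Adding -3 shifts the range to ℂ ∖ {-3}. f omits exactly -3.

Omitted value: -3.


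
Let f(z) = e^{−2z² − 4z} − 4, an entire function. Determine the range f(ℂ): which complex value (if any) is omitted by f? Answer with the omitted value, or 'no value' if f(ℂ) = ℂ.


Little Picard bounds the complement of f(ℂ) to at most one point.
The exponent g(z) = −2z² − 4z is a nonconstant polynomial, hence surjective onto ℂ. So e^{g(z)} takes every value in {e^w : w ∈ ℂ} = ℂ ∖ {0}. Adding -4 shifts the range to ℂ ∖ {-4}. f omits exactly -4.

Omitted value: -4.


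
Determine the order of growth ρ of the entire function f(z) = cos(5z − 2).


cos(w) is a linear combination of e^{iw} and e^{−iw} (or e^w, e^{−w} in the hyperbolic case), so |cos(w)| ≤ e^{|w|}. With w = 5z − 2, |w| ≤ 5|z| + 2 = 5r + 2 on |z| = r, giving M(r) ≤ e^{5r + 2}, so ρ ≤ 1. On a suitable ray (z = it for sin/cos; z = t for sinh/cosh, t real → ∞), |cos(5z − 2)| grows like e^{5|t|}/2, so ρ ≥ 1. Hence ρ = 1.
Therefore ρ = 1.

Order ρ = 1.


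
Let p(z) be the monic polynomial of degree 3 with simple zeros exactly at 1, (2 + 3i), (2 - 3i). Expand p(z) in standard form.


The polynomial is p(z) = ∏_{α ∈ S} (z − α), where S = {1, (2 + 3i), (2 - 3i)}.
Expanding the product yields: p(z) = z^3 -5·z^2 + 17·z -13.
Note conjugate pairs combine to real quadratics: (z − (2+3i))(z − (2−3i)) = z² − 4z + 13.
The resulting polynomial has degree 3 and real coefficients as required.

p(z) = z^3 -5·z^2 + 17·z -13.


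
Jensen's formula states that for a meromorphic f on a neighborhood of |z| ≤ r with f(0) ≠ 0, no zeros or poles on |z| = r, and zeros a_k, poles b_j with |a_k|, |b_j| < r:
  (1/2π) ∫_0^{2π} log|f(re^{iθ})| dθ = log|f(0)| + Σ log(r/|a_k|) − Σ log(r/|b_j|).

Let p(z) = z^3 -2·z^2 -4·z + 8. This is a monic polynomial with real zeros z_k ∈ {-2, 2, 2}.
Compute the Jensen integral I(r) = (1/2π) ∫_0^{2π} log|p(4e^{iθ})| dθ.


Zeros: -2, 2, 2; r = 4.
Inside |z| < r: -2, 2, 2. Outside (|z| ≥ r): ∅.
p(0) = 8, so log|p(0)| = log(8) = 2.0794.
Apply Jensen: I(r) = log|p(0)| + Σ_k log(r/|z_k|), summed over zeros inside |z| < r.
  log(r/|z_k|) for z_k = -2: log(4/2) = 0.6931
  log(r/|z_k|) for z_k = 2: log(4/2) = 0.6931
  log(r/|z_k|) for z_k = 2: log(4/2) = 0.6931
Sum over inside zeros: 2.0794.
I(r) = log|p(0)| + (inside sum) = 2.0794 + 2.0794 = 4.1589.
Closed form (all zeros inside, monic): I(r) = n·log(r) = 3·log(4) = 4.1589. ✓

I(r) ≈ 4.1589.


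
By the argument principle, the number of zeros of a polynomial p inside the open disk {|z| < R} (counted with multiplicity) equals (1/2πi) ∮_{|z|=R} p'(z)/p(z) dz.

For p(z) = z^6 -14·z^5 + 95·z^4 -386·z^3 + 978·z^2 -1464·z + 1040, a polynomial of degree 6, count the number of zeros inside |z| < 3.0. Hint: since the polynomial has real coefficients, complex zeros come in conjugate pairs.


The zeros of p are: (2 + 2i), (2 - 2i), (2 + 3i), (2 - 3i), (3 + 1i), (3 - 1i).
Their magnitudes are: 2.828, 2.828, 3.606, 3.606, 3.162, 3.162.
Zeros with |z| < R = 3.0: (2 + 2i), (2 - 2i).
Count = 2.
By the argument principle, (1/2πi) ∮_{|z|=R} p'(z)/p(z) dz equals exactly this count.

Number of zeros inside |z| < 3.0: 2.


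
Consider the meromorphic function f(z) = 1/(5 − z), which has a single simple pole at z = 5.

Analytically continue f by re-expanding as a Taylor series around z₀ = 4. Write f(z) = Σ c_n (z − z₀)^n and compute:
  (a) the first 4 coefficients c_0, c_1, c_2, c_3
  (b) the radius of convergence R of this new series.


Let w = z − z₀, so z = z₀ + w.
Then 5 − z = 5 − (z₀ + w) = (5 − z₀) − w = 1 − w.
f(z) = 1/(1 − w) = (1/(1)) · 1/(1 − w/(1)) = Σ_{n≥0} w^n / (1)^(n+1).
So c_n = 1/(1)^(n+1):
  c_0 = 1/(1)^1 = 1.
  c_1 = 1/(1)^2 = 1.
  c_2 = 1/(1)^3 = 1.
  c_3 = 1/(1)^4 = 1.
The series is valid for |w/d| < 1, i.e. |z − z₀| < |d|.
Radius of convergence: R = |5 − z₀| = |1| = 1 (distance from z₀ to the singularity z = 5).

c_0 = 1, c_1 = 1, c_2 = 1, c_3 = 1; R = 1.


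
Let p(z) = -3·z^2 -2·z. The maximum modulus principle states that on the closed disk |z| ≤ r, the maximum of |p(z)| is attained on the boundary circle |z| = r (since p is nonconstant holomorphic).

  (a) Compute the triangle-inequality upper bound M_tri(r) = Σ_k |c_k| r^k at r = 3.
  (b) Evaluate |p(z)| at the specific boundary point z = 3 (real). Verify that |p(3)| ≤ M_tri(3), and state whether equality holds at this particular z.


Coefficients: c_0 = 0, c_1 = -2, c_2 = -3. Radius r = 3.
Part (a). Triangle bound: M_tri(r) = Σ_k |c_k| r^k
  = |0|·3^0 + |-2|·3^1 + |-3|·3^2
  = 0 + 6 + 27 = 33.
This bounds M(r) := max_{|z|=r} |p(z)| from above; equality holds iff all terms c_k z^k can be made to align in phase at a single z on |z|=r.
Part (b). At z = 3 (real, on the circle |z| = r):
  p(3) = (0)·3^0 + (-2)·3^1 + (-3)·3^2 = -33.
  |p(3)| = 33.
Since all nonzero coefficients share the same sign, |p(3)| = 33 = M_tri(3); the triangle bound is attained at z = 3, so in fact M(r) = 33.

M_tri(3) = 33; |p(3)| = 33; equality at z=3: yes.


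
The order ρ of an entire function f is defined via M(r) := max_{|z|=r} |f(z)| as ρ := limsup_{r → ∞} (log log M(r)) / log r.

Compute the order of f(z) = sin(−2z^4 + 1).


Write sin(w) = (e^{iw} ± e^{−iw})/(2 or 2i), so |sin(w)| ≤ e^{|w|}. With w = −2z^4 + 1, |w| ≤ 2r^4 + 1 on |z|=r, giving M(r) ≤ e^{2r^4 + 1} and ρ ≤ 4. For the lower bound, choose z on |z|=r with -2z^4 purely imaginary of modulus 2r^4; then |sin(−2z^4 + 1)| grows like e^{2r^4}/2, so ρ ≥ 4. Hence ρ = 4.
Therefore ρ = 4.

Order ρ = 4.


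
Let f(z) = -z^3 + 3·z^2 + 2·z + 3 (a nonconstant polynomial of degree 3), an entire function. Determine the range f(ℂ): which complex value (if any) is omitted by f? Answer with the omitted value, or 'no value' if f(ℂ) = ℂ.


Little Picard bounds the complement of f(ℂ) to at most one point.
For every w ∈ ℂ, the equation p(z) − w = 0 is a nonconstant polynomial in z and hence has at least one root by the fundamental theorem of algebra. So p is surjective onto ℂ, omitting no value.

Omitted value: no value.


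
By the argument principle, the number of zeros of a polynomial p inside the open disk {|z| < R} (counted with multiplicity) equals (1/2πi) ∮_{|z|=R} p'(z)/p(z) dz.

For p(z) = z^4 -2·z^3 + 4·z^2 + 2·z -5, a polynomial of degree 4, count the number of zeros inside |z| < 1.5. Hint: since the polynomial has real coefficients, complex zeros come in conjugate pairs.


The zeros of p are: -1, (1 + 2i), (1 - 2i), 1.
Their magnitudes are: 1, 2.236, 2.236, 1.
Zeros with |z| < R = 1.5: -1, 1.
Count = 2.
By the argument principle, (1/2πi) ∮_{|z|=R} p'(z)/p(z) dz equals exactly this count.

Number of zeros inside |z| < 1.5: 2.


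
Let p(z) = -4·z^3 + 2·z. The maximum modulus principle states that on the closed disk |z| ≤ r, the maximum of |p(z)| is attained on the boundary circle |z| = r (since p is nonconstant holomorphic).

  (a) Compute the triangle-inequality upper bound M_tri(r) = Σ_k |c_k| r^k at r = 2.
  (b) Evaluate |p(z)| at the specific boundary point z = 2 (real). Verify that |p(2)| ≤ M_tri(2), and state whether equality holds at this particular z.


Coefficients: c_0 = 0, c_1 = 2, c_2 = 0, c_3 = -4. Radius r = 2.
Part (a). Triangle bound: M_tri(r) = Σ_k |c_k| r^k
  = |0|·2^0 + |2|·2^1 + |0|·2^2 + |-4|·2^3
  = 0 + 4 + 0 + 32 = 36.
This bounds M(r) := max_{|z|=r} |p(z)| from above; equality holds iff all terms c_k z^k can be made to align in phase at a single z on |z|=r.
Part (b). At z = 2 (real, on the circle |z| = r):
  p(2) = (0)·2^0 + (2)·2^1 + (0)·2^2 + (-4)·2^3 = -28.
  |p(2)| = 28.
Check: |p(2)| = 28 ≤ 36 = M_tri(2). ✓ Equality does not hold at z = 2 (the coefficients have mixed signs, so the terms do not all align in phase there).

M_tri(2) = 36; |p(2)| = 28; equality at z=2: no.


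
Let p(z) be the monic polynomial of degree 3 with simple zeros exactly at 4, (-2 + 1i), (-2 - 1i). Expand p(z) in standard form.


The polynomial is p(z) = ∏_{α ∈ S} (z − α), where S = {4, (-2 + 1i), (-2 - 1i)}.
Expanding the product yields: p(z) = z^3 -11·z -20.
Note conjugate pairs combine to real quadratics: (z − (-2+1i))(z − (-2−1i)) = z² + 4z + 5.
The resulting polynomial has degree 3 and real coefficients as required.

p(z) = z^3 -11·z -20.


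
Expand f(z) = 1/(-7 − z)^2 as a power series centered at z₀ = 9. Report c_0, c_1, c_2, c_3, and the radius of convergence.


Let w = z − z₀, so z = z₀ + w.
Then -7 − z = -7 − (z₀ + w) = (-7 − z₀) − w = -16 − w.
f(z) = 1/(-16 − w)^2 = (1/(-16)^2) · (1 − w/(-16))^{−2}.
By the binomial series (1−u)^{−2} = Σ_{n≥0} C(n+1, 1) u^n for |u|<1, with u = w/(-16):
  c_n = C(n+1, 1) / (-16)^(n+2).
  c_0 = 1/(-16)^2 = 1/256.
  c_1 = 2/(-16)^3 = -1/2048.
  c_2 = 3/(-16)^4 = 3/65536.
  c_3 = 4/(-16)^5 = -1/262144.
The series is valid for |w/d| < 1, i.e. |z − z₀| < |d|.
Radius of convergence: R = |-7 − z₀| = |-16| = 16 (distance from z₀ to the singularity z = -7).

c_0 = 1/256, c_1 = -1/2048, c_2 = 3/65536, c_3 = -1/262144; R = 16.


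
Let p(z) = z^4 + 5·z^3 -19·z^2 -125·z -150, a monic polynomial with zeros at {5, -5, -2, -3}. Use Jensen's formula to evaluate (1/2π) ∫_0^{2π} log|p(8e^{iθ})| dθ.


Zeros: -5, -3, -2, 5; r = 8.
Inside |z| < r: -5, -3, -2, 5. Outside (|z| ≥ r): ∅.
p(0) = -150, so log|p(0)| = log(150) = 5.0106.
Apply Jensen: I(r) = log|p(0)| + Σ_k log(r/|z_k|), summed over zeros inside |z| < r.
  log(r/|z_k|) for z_k = 5: log(8/5) = 0.4700
  log(r/|z_k|) for z_k = -5: log(8/5) = 0.4700
  log(r/|z_k|) for z_k = -2: log(8/2) = 1.3863
  log(r/|z_k|) for z_k = -3: log(8/3) = 0.9808
Sum over inside zeros: 3.3071.
I(r) = log|p(0)| + (inside sum) = 5.0106 + 3.3071 = 8.3178.
Closed form (all zeros inside, monic): I(r) = n·log(r) = 4·log(8) = 8.3178. ✓

I(r) ≈ 8.3178.


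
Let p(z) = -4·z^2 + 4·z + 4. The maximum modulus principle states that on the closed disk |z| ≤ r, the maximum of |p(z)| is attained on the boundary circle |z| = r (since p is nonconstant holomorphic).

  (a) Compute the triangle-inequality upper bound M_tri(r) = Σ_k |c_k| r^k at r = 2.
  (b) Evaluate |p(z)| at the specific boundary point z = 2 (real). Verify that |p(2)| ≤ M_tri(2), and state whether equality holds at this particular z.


Coefficients: c_0 = 4, c_1 = 4, c_2 = -4. Radius r = 2.
Part (a). Triangle bound: M_tri(r) = Σ_k |c_k| r^k
  = |4|·2^0 + |4|·2^1 + |-4|·2^2
  = 4 + 8 + 16 = 28.
This bounds M(r) := max_{|z|=r} |p(z)| from above; equality holds iff all terms c_k z^k can be made to align in phase at a single z on |z|=r.
Part (b). At z = 2 (real, on the circle |z| = r):
  p(2) = (4)·2^0 + (4)·2^1 + (-4)·2^2 = -4.
  |p(2)| = 4.
Check: |p(2)| = 4 ≤ 28 = M_tri(2). ✓ Equality does not hold at z = 2 (the coefficients have mixed signs, so the terms do not all align in phase there).

M_tri(2) = 28; |p(2)| = 4; equality at z=2: no.


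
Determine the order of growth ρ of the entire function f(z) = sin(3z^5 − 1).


Write sin(w) = (e^{iw} ± e^{−iw})/(2 or 2i), so |sin(w)| ≤ e^{|w|}. With w = 3z^5 − 1, |w| ≤ 3r^5 + 1 on |z|=r, giving M(r) ≤ e^{3r^5 + 1} and ρ ≤ 5. For the lower bound, choose z on |z|=r with 3z^5 purely imaginary of modulus 3r^5; then |sin(3z^5 − 1)| grows like e^{3r^5}/2, so ρ ≥ 5. Hence ρ = 5.
Therefore ρ = 5.

Order ρ = 5.


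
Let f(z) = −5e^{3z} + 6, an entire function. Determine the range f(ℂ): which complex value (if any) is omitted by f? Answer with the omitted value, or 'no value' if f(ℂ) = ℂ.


Little Picard bounds the complement of f(ℂ) to at most one point.
e^{3z} is never zero on ℂ, so -5·e^{3z} takes every value in ℂ ∖ {0}. Adding 6 shifts the range to ℂ ∖ {6}. Thus f omits exactly the value 6.

Omitted value: 6.


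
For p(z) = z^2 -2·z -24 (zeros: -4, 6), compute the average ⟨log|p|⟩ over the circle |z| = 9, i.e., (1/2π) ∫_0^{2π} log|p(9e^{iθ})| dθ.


Zeros: -4, 6; r = 9.
Inside |z| < r: -4, 6. Outside (|z| ≥ r): ∅.
p(0) = -24, so log|p(0)| = log(24) = 3.1781.
Apply Jensen: I(r) = log|p(0)| + Σ_k log(r/|z_k|), summed over zeros inside |z| < r.
  log(r/|z_k|) for z_k = -4: log(9/4) = 0.8109
  log(r/|z_k|) for z_k = 6: log(9/6) = 0.4055
Sum over inside zeros: 1.2164.
I(r) = log|p(0)| + (inside sum) = 3.1781 + 1.2164 = 4.3944.
Closed form (all zeros inside, monic): I(r) = n·log(r) = 2·log(9) = 4.3944. ✓

I(r) ≈ 4.3944.


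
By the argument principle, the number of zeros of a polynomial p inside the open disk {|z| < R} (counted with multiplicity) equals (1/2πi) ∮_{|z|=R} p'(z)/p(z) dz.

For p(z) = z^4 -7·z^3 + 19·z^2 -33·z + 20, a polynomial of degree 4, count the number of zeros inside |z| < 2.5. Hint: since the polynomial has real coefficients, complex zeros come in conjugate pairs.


The zeros of p are: 1, (1 + 2i), (1 - 2i), 4.
Their magnitudes are: 1, 2.236, 2.236, 4.
Zeros with |z| < R = 2.5: 1, (1 + 2i), (1 - 2i).
Count = 3.
By the argument principle, (1/2πi) ∮_{|z|=R} p'(z)/p(z) dz equals exactly this count.

Number of zeros inside |z| < 2.5: 3.


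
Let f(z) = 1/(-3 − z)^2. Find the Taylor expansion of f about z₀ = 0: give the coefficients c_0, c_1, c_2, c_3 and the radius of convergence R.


Let w = z − z₀, so z = z₀ + w.
Then -3 − z = -3 − (z₀ + w) = (-3 − z₀) − w = -3 − w.
f(z) = 1/(-3 − w)^2 = (1/(-3)^2) · (1 − w/(-3))^{−2}.
By the binomial series (1−u)^{−2} = Σ_{n≥0} C(n+1, 1) u^n for |u|<1, with u = w/(-3):
  c_n = C(n+1, 1) / (-3)^(n+2).
  c_0 = 1/(-3)^2 = 1/9.
  c_1 = 2/(-3)^3 = -2/27.
  c_2 = 3/(-3)^4 = 1/27.
  c_3 = 4/(-3)^5 = -4/243.
The series is valid for |w/d| < 1, i.e. |z − z₀| < |d|.
Radius of convergence: R = |-3 − z₀| = |-3| = 3 (distance from z₀ to the singularity z = -3).

c_0 = 1/9, c_1 = -2/27, c_2 = 1/27, c_3 = -4/243; R = 3.


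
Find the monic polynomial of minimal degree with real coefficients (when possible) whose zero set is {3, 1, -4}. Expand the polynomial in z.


The polynomial is p(z) = ∏_{α ∈ S} (z − α), where S = {3, 1, -4}.
Expanding the product yields: p(z) = z^3 -13·z + 12.
The resulting polynomial has degree 3 and real coefficients as required.

p(z) = z^3 -13·z + 12.


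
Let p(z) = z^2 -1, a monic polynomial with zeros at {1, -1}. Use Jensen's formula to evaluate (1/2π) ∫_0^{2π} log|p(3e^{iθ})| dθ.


Zeros: -1, 1; r = 3.
Inside |z| < r: -1, 1. Outside (|z| ≥ r): ∅.
p(0) = -1, so log|p(0)| = log(1) = 0.0000.
Apply Jensen: I(r) = log|p(0)| + Σ_k log(r/|z_k|), summed over zeros inside |z| < r.
  log(r/|z_k|) for z_k = 1: log(3/1) = 1.0986
  log(r/|z_k|) for z_k = -1: log(3/1) = 1.0986
Sum over inside zeros: 2.1972.
I(r) = log|p(0)| + (inside sum) = 0.0000 + 2.1972 = 2.1972.
Closed form (all zeros inside, monic): I(r) = n·log(r) = 2·log(3) = 2.1972. ✓

I(r) ≈ 2.1972.


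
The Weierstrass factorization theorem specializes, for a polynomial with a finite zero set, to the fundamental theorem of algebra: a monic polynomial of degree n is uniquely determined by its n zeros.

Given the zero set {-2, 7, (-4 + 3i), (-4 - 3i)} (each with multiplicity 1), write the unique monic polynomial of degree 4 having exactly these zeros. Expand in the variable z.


The polynomial is p(z) = ∏_{α ∈ S} (z − α), where S = {-2, 7, (-4 + 3i), (-4 - 3i)}.
Expanding the product yields: p(z) = z^4 + 3·z^3 -29·z^2 -237·z -350.
Note conjugate pairs combine to real quadratics: (z − (-4+3i))(z − (-4−3i)) = z² + 8z + 25.
The resulting polynomial has degree 4 and real coefficients as required.

p(z) = z^4 + 3·z^3 -29·z^2 -237·z -350.


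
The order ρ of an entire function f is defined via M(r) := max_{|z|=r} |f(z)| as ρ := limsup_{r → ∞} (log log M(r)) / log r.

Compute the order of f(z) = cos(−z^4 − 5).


Write cos(w) = (e^{iw} ± e^{−iw})/(2 or 2i), so |cos(w)| ≤ e^{|w|}. With w = −z^4 − 5, |w| ≤ 1r^4 + 5 on |z|=r, giving M(r) ≤ e^{1r^4 + 5} and ρ ≤ 4. For the lower bound, choose z on |z|=r with -1z^4 purely imaginary of modulus 1r^4; then |cos(−z^4 − 5)| grows like e^{1r^4}/2, so ρ ≥ 4. Hence ρ = 4.
Therefore ρ = 4.

Order ρ = 4.


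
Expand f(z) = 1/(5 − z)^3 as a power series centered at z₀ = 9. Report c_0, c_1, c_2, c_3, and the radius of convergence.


Let w = z − z₀, so z = z₀ + w.
Then 5 − z = 5 − (z₀ + w) = (5 − z₀) − w = -4 − w.
f(z) = 1/(-4 − w)^3 = (1/(-4)^3) · (1 − w/(-4))^{−3}.
By the binomial series (1−u)^{−3} = Σ_{n≥0} C(n+2, 2) u^n for |u|<1, with u = w/(-4):
  c_n = C(n+2, 2) / (-4)^(n+3).
  c_0 = 1/(-4)^3 = -1/64.
  c_1 = 3/(-4)^4 = 3/256.
  c_2 = 6/(-4)^5 = -3/512.
  c_3 = 10/(-4)^6 = 5/2048.
The series is valid for |w/d| < 1, i.e. |z − z₀| < |d|.
Radius of convergence: R = |5 − z₀| = |-4| = 4 (distance from z₀ to the singularity z = 5).

c_0 = -1/64, c_1 = 3/256, c_2 = -3/512, c_3 = 5/2048; R = 4.


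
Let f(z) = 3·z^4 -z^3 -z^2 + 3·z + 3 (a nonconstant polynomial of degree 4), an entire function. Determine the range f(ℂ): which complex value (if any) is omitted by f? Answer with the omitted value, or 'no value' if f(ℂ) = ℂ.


Little Picard bounds the complement of f(ℂ) to at most one point.
For every w ∈ ℂ, the equation p(z) − w = 0 is a nonconstant polynomial in z and hence has at least one root by the fundamental theorem of algebra. So p is surjective onto ℂ, omitting no value.

Omitted value: no value.


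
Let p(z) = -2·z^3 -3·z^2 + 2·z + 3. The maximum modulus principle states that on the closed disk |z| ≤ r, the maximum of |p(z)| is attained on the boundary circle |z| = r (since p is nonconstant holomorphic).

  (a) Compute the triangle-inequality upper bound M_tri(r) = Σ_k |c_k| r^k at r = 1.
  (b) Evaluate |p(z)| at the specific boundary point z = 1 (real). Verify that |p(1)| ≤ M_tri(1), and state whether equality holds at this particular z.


Coefficients: c_0 = 3, c_1 = 2, c_2 = -3, c_3 = -2. Radius r = 1.
Part (a). Triangle bound: M_tri(r) = Σ_k |c_k| r^k
  = |3|·1^0 + |2|·1^1 + |-3|·1^2 + |-2|·1^3
  = 3 + 2 + 3 + 2 = 10.
This bounds M(r) := max_{|z|=r} |p(z)| from above; equality holds iff all terms c_k z^k can be made to align in phase at a single z on |z|=r.
Part (b). At z = 1 (real, on the circle |z| = r):
  p(1) = (3)·1^0 + (2)·1^1 + (-3)·1^2 + (-2)·1^3 = 0.
  |p(1)| = 0.
Check: |p(1)| = 0 ≤ 10 = M_tri(1). ✓ Equality does not hold at z = 1 (the coefficients have mixed signs, so the terms do not all align in phase there).

M_tri(1) = 10; |p(1)| = 0; equality at z=1: no.


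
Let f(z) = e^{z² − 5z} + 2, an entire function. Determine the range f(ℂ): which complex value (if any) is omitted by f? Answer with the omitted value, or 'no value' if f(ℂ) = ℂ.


Little Picard bounds the complement of f(ℂ) to at most one point.
The exponent g(z) = z² − 5z is a nonconstant polynomial, hence surjective onto ℂ. So e^{g(z)} takes every value in {e^w : w ∈ ℂ} = ℂ ∖ {0}. Adding 2 shifts the range to ℂ ∖ {2}. f omits exactly 2.

Omitted value: 2.


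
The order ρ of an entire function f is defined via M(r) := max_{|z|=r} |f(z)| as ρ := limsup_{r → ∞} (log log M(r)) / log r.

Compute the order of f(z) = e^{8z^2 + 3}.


|e^{8z^2 + 3}| = e^{Re(8·z^2) + 3} ≤ e^{8|z|^2 + 3} = e^{8r^2 + 3} on |z| = r, so ρ ≤ 2. Choosing z on |z|=r so that 8·z^2 is real positive (always possible by picking arg z appropriately) gives |f(z)| = e^{8r^2 + 3}, matching the bound. The additive constant 3 does not affect log log M(r) ~ 2·log r. Hence ρ = 2.
Therefore ρ = 2.

Order ρ = 2.


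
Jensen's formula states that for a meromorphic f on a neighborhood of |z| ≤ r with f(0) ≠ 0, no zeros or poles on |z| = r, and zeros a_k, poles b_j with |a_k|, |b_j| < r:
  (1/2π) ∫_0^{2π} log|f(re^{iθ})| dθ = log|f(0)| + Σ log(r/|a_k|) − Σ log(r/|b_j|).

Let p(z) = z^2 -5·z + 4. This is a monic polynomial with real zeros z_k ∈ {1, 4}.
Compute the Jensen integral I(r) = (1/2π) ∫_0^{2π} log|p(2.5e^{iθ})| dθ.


Zeros: 1, 4; r = 2.5.
Inside |z| < r: 1. Outside (|z| ≥ r): 4.
p(0) = 4, so log|p(0)| = log(4) = 1.3863.
Apply Jensen: I(r) = log|p(0)| + Σ_k log(r/|z_k|), summed over zeros inside |z| < r.
  log(r/|z_k|) for z_k = 1: log(2.5/1) = 0.9163
  Outside zeros (4) contribute nothing to the Jensen sum.
Sum over inside zeros: 0.9163.
I(r) = log|p(0)| + (inside sum) = 1.3863 + 0.9163 = 2.3026.
Note: since some zeros are outside |z| ≤ r, the simplified n·log(r) form does NOT apply — only the inside zeros contribute.

I(r) ≈ 2.3026.
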